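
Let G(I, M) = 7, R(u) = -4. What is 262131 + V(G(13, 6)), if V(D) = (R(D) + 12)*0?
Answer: 262131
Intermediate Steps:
V(D) = 0 (V(D) = (-4 + 12)*0 = 8*0 = 0)
262131 + V(G(13, 6)) = 262131 + 0 = 262131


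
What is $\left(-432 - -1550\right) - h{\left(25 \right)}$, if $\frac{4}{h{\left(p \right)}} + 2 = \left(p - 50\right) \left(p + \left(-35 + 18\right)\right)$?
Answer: $\frac{112920}{101} \approx 1118.0$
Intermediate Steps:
$h{\left(p \right)} = \frac{4}{-2 + \left(-50 + p\right) \left(-17 + p\right)}$ ($h{\left(p \right)} = \frac{4}{-2 + \left(p - 50\right) \left(p + \left(-35 + 18\right)\right)} = \frac{4}{-2 + \left(-50 + p\right) \left(p - 17\right)} = \frac{4}{-2 + \left(-50 + p\right) \left(-17 + p\right)}$)
$\left(-432 - -1550\right) - h{\left(25 \right)} = \left(-432 - -1550\right) - \frac{4}{848 + 25^{2} - 1675} = \left(-432 + 1550\right) - \frac{4}{848 + 625 - 1675} = 1118 - \frac{4}{-202} = 1118 - 4 \left(- \frac{1}{202}\right) = 1118 - - \frac{2}{101} = 1118 + \frac{2}{101} = \frac{112920}{101}$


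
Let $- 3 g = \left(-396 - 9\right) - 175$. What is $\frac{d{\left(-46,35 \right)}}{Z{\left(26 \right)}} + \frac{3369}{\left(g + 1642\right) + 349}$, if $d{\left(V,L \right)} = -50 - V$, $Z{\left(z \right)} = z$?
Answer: $\frac{118285}{85189} \approx 1.3885$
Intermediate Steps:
$g = \frac{580}{3}$ ($g = - \frac{\left(-396 - 9\right) - 175}{3} = - \frac{-405 - 175}{3} = \left(- \frac{1}{3}\right) \left(-580\right) = \frac{580}{3} \approx 193.33$)
$\frac{d{\left(-46,35 \right)}}{Z{\left(26 \right)}} + \frac{3369}{\left(g + 1642\right) + 349} = \frac{-50 - -46}{26} + \frac{3369}{\left(\frac{580}{3} + 1642\right) + 349} = \left(-50 + 46\right) \frac{1}{26} + \frac{3369}{\frac{5506}{3} + 349} = \left(-4\right) \frac{1}{26} + \frac{3369}{\frac{6553}{3}} = - \frac{2}{13} + 3369 \cdot \frac{3}{6553} = - \frac{2}{13} + \frac{10107}{6553} = \frac{118285}{85189}$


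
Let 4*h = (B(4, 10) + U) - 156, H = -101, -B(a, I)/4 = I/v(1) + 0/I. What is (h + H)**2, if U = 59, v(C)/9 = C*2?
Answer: 20511841/1296 ≈ 15827.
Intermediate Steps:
v(C) = 18*C (v(C) = 9*(C*2) = 9*(2*C) = 18*C)
B(a, I) = -2*I/9 (B(a, I) = -4*(I/((18*1)) + 0/I) = -4*(I/18 + 0) = -2*I/9)
h = -893/36 (h = ((-2/9*10 + 59) - 156)/4 = ((-20/9 + 59) - 156)/4 = (511/9 - 156)/4 = (1/4)*(-893/9) = -893/36 ≈ -24.806)
(h + H)**2 = (-893/36 - 101)**2 = (-4529/36)**2 = 20511841/1296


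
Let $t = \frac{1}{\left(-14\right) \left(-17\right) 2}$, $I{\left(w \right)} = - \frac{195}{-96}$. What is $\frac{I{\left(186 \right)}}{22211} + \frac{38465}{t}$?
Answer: $\frac{13013400023745}{710752} \approx 1.8309 \cdot 10^{7}$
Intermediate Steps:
$I{\left(w \right)} = \frac{65}{32}$ ($I{\left(w \right)} = \left(-195\right) \left(- \frac{1}{96}\right) = \frac{65}{32}$)
$t = \frac{1}{476}$ ($t = \frac{1}{238 \cdot 2} = \frac{1}{476} \approx 0.0021008$)
$\frac{I{\left(186 \right)}}{22211} + \frac{38465}{t} = \frac{65}{32 \cdot 22211} + 38465 \frac{1}{\frac{1}{476}} = \frac{65}{32} \cdot \frac{1}{22211} + 38465 \cdot 476 = \frac{65}{710752} + 18309340 = \frac{13013400023745}{710752}$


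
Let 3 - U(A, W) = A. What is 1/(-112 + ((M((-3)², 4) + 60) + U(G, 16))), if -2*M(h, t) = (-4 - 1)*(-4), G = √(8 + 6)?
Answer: -59/3467 + √14/3467 ≈ -0.015938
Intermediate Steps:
G = √14 ≈ 3.7417
M(h, t) = -10 (M(h, t) = -(-4 - 1)*(-4)/2 = -(-5)*(-4)/2 = -½*20 = -10)
U(A, W) = 3 - A
1/(-112 + ((M((-3)², 4) + 60) + U(G, 16))) = 1/(-112 + ((-10 + 60) + (3 - √14))) = 1/(-112 + (50 + (3 - √14))) = 1/(-112 + (53 - √14)) = 1/(-59 - √14)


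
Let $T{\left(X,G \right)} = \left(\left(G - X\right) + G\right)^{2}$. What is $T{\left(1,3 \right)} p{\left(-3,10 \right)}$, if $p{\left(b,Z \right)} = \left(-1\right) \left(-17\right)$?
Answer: $425$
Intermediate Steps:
$T{\left(X,G \right)} = \left(- X + 2 G\right)^{2}$
$p{\left(b,Z \right)} = 17$
$T{\left(1,3 \right)} p{\left(-3,10 \right)} = \left(\left(-1\right) 1 + 2 \cdot 3\right)^{2} \cdot 17 = \left(-1 + 6\right)^{2} \cdot 17 = 5^{2} \cdot 17 = 25 \cdot 17 = 425$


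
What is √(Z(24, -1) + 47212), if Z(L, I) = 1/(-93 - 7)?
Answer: 7*√96351/10 ≈ 217.28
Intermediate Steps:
Z(L, I) = -1/100 (Z(L, I) = 1/(-100) = -1/100)
√(Z(24, -1) + 47212) = √(-1/100 + 47212) = √(4721199/100) = 7*√96351/10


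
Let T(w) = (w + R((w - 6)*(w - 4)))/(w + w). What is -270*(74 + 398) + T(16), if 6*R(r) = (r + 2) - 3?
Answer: -24468265/192 ≈ -1.2744e+5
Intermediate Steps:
R(r) = -⅙ + r/6 (R(r) = ((r + 2) - 3)/6 = ((2 + r) - 3)/6 = (-1 + r)/6 = -⅙ + r/6)
T(w) = (-⅙ + w + (-6 + w)*(-4 + w)/6)/(2*w) (T(w) = (w + (-⅙ + ((w - 6)*(w - 4))/6))/(w + w) = (w + (-⅙ + ((-6 + w)*(-4 + w))/6))/((2*w)) = (w + (-⅙ + (-6 + w)*(-4 + w)/6))*(1/(2*w)) = (-⅙ + w + (-6 + w)*(-4 + w)/6)*(1/(2*w)) = (-⅙ + w + (-6 + w)*(-4 + w)/6)/(2*w))
-270*(74 + 398) + T(16) = -270*(74 + 398) + (1/12)*(23 + 16² - 4*16)/16 = -270*472 + (1/12)*(1/16)*(23 + 256 - 64) = -127440 + (1/12)*(1/16)*215 = -127440 + 215/192 = -24468265/192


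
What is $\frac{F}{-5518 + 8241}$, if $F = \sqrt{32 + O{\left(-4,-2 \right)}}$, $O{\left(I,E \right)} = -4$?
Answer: $\frac{2 \sqrt{7}}{2723} \approx 0.0019433$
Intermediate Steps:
$F = 2 \sqrt{7}$ ($F = \sqrt{32 - 4} = \sqrt{28} = 2 \sqrt{7} \approx 5.2915$)
$\frac{F}{-5518 + 8241} = \frac{2 \sqrt{7}}{-5518 + 8241} = \frac{2 \sqrt{7}}{2723}$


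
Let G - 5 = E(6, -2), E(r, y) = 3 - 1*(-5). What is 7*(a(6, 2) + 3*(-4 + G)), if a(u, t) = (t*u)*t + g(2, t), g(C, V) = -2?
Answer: 343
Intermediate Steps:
E(r, y) = 8 (E(r, y) = 3 + 5 = 8)
G = 13 (G = 5 + 8 = 13)
a(u, t) = -2 + u*t² (a(u, t) = (t*u)*t - 2 = u*t² - 2 = -2 + u*t²)
7*(a(6, 2) + 3*(-4 + G)) = 7*((-2 + 6*2²) + 3*(-4 + 13)) = 7*((-2 + 6*4) + 3*9) = 7*((-2 + 24) + 27) = 7*(22 + 27) = 7*49 = 343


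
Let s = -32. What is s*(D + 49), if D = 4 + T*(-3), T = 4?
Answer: -1312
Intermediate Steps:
D = -8 (D = 4 + 4*(-3) = 4 - 12 = -8)
s*(D + 49) = -32*(-8 + 49) = -32*41 = -1312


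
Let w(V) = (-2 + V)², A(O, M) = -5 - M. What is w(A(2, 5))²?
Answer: 20736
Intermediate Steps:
w(A(2, 5))² = ((-2 + (-5 - 1*5))²)² = ((-2 + (-5 - 5))²)² = ((-2 - 10)²)² = ((-12)²)² = 144² = 20736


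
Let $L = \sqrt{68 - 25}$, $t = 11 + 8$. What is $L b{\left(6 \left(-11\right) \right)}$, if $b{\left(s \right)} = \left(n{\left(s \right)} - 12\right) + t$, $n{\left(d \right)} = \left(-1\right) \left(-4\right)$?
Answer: $11 \sqrt{43} \approx 72.132$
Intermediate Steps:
$t = 19$
$n{\left(d \right)} = 4$
$L = \sqrt{43} \approx 6.5574$
$b{\left(s \right)} = 11$ ($b{\left(s \right)} = \left(4 - 12\right) + 19 = -8 + 19 = 11$)
$L b{\left(6 \left(-11\right) \right)} = \sqrt{43} \cdot 11 = 11 \sqrt{43}$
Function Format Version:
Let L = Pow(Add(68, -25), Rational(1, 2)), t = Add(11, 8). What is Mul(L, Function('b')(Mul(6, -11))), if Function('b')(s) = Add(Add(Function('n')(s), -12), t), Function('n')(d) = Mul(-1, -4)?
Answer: Mul(11, Pow(43, Rational(1, 2))) ≈ 72.132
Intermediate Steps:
t = 19
Function('n')(d) = 4
L = Pow(43, Rational(1, 2)) ≈ 6.5574
Function('b')(s) = 11 (Function('b')(s) = Add(Add(4, -12), 19) = Add(-8, 19) = 11)
Mul(L, Function('b')(Mul(6, -11))) = Mul(Pow(43, Rational(1, 2)), 11) = Mul(11, Pow(43, Rational(1, 2)))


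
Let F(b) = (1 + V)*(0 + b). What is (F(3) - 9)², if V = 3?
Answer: 9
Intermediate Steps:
F(b) = 4*b (F(b) = (1 + 3)*(0 + b) = 4*b)
(F(3) - 9)² = (4*3 - 9)² = (12 - 9)² = 3² = 9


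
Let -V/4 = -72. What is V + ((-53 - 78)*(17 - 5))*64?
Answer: -100320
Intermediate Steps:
V = 288 (V = -4*(-72) = 288)
V + ((-53 - 78)*(17 - 5))*64 = 288 + ((-53 - 78)*(17 - 5))*64 = 288 - 131*12*64 = 288 - 1572*64 = 288 - 100608 = -100320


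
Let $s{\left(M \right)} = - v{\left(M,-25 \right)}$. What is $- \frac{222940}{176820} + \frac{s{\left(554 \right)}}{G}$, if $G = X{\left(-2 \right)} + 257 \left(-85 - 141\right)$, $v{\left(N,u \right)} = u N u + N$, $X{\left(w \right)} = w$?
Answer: $\frac{604657954}{128380161} \approx 4.7099$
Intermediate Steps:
$v{\left(N,u \right)} = N + N u^{2}$ ($v{\left(N,u \right)} = N u u + N = N u^{2} + N = N + N u^{2}$)
$s{\left(M \right)} = - 626 M$ ($s{\left(M \right)} = - M \left(1 + \left(-25\right)^{2}\right) = - M \left(1 + 625\right) = - M 626 = - 626 M$)
$G = -58084$ ($G = -2 + 257 \left(-85 - 141\right) = -2 + 257 \left(-226\right) = -2 - 58082 = -58084$)
$- \frac{222940}{176820} + \frac{s{\left(554 \right)}}{G} = - \frac{222940}{176820} + \frac{\left(-626\right) 554}{-58084} = \left(-222940\right) \frac{1}{176820} - - \frac{86701}{14521} = - \frac{11147}{8841} + \frac{86701}{14521} = \frac{604657954}{128380161}$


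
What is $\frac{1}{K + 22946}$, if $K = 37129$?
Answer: $\frac{1}{60075} \approx 1.6646 \cdot 10^{-5}$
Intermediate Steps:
$\frac{1}{K + 22946} = \frac{1}{37129 + 22946} = \frac{1}{60075}$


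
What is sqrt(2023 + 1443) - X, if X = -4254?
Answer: 4254 + sqrt(3466) ≈ 4312.9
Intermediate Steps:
sqrt(2023 + 1443) - X = sqrt(2023 + 1443) - 1*(-4254) = sqrt(3466) + 4254 = 4254 + sqrt(3466)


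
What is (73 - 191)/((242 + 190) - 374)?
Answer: -59/29 ≈ -2.0345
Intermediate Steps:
(73 - 191)/((242 + 190) - 374) = -118/(432 - 374) = -118/58 = -118*1/58 = -59/29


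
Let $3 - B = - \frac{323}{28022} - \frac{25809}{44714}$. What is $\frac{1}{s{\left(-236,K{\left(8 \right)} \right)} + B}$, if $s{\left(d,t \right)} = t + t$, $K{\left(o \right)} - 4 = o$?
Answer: $\frac{313243927}{8642001634} \approx 0.036247$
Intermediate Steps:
$K{\left(o \right)} = 4 + o$
$s{\left(d,t \right)} = 2 t$
$B = \frac{1124147386}{313243927}$ ($B = 3 - \left(- \frac{323}{28022} - \frac{25809}{44714}\right) = 3 - - \frac{184415605}{313243927} = 3 + \frac{184415605}{313243927} = \frac{1124147386}{313243927} \approx 3.5887$)
$\frac{1}{s{\left(-236,K{\left(8 \right)} \right)} + B} = \frac{1}{2 \left(4 + 8\right) + \frac{1124147386}{313243927}} = \frac{1}{2 \cdot 12 + \frac{1124147386}{313243927}} = \frac{1}{24 + \frac{1124147386}{313243927}} = \frac{1}{\frac{8642001634}{313243927}} = \frac{313243927}{8642001634}$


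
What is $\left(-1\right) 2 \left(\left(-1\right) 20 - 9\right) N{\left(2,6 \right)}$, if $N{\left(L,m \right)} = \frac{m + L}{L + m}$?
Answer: $58$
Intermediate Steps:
$N{\left(L,m \right)} = 1$ ($N{\left(L,m \right)} = \frac{L + m}{L + m} = 1$)
$\left(-1\right) 2 \left(\left(-1\right) 20 - 9\right) N{\left(2,6 \right)} = \left(-1\right) 2 \left(\left(-1\right) 20 - 9\right) 1 = - 2 \left(-20 - 9\right) 1 = \left(-2\right) \left(-29\right) 1 = 58 \cdot 1 = 58$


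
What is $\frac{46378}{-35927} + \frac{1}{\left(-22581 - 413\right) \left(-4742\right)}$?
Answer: $- \frac{5056943365217}{3917391986996} \approx -1.2909$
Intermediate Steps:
$\frac{46378}{-35927} + \frac{1}{\left(-22581 - 413\right) \left(-4742\right)} = 46378 \left(- \frac{1}{35927}\right) + \frac{1}{-22994} \left(- \frac{1}{4742}\right) = - \frac{46378}{35927} - - \frac{1}{109037548} = - \frac{46378}{35927} + \frac{1}{109037548} = - \frac{5056943365217}{3917391986996}$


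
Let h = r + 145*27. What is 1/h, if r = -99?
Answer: 1/3816 ≈ 0.00026205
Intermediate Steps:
h = 3816 (h = -99 + 145*27 = -99 + 3915 = 3816)
1/h = 1/3816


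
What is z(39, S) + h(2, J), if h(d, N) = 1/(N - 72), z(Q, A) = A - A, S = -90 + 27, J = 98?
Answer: 1/26 ≈ 0.038462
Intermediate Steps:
S = -63
z(Q, A) = 0
h(d, N) = 1/(-72 + N)
z(39, S) + h(2, J) = 0 + 1/(-72 + 98) = 0 + 1/26 = 1/26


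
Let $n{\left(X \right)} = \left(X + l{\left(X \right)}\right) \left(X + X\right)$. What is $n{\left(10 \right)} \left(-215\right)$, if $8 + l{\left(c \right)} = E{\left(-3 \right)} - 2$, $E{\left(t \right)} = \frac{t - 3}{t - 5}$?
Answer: $-3225$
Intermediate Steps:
$E{\left(t \right)} = \frac{-3 + t}{-5 + t}$
$l{\left(c \right)} = - \frac{37}{4}$ ($l{\left(c \right)} = -8 - \left(2 - \frac{-3 - 3}{-5 - 3}\right) = -8 - \left(2 - \frac{1}{-8} \left(-6\right)\right) = -8 - \frac{5}{4} = - \frac{37}{4}$)
$n{\left(X \right)} = 2 X \left(- \frac{37}{4} + X\right)$ ($n{\left(X \right)} = \left(X - \frac{37}{4}\right) \left(X + X\right) = \left(- \frac{37}{4} + X\right) 2 X = 2 X \left(- \frac{37}{4} + X\right)$)
$n{\left(10 \right)} \left(-215\right) = \frac{1}{2} \cdot 10 \left(-37 + 4 \cdot 10\right) \left(-215\right) = \frac{1}{2} \cdot 10 \left(-37 + 40\right) \left(-215\right) = \frac{1}{2} \cdot 10 \cdot 3 \left(-215\right) = 15 \left(-215\right) = -3225$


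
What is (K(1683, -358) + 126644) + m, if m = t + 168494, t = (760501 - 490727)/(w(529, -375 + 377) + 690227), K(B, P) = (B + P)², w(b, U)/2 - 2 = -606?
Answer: 1413014941271/689019 ≈ 2.0508e+6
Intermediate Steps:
w(b, U) = -1208 (w(b, U) = 4 + 2*(-606) = 4 - 1212 = -1208)
t = 269774/689019 (t = (760501 - 490727)/(-1208 + 690227) = 269774/689019 ≈ 0.39153)
m = 116095837160/689019 (m = 269774/689019 + 168494 = 116095837160/689019 ≈ 1.6849e+5)
(K(1683, -358) + 126644) + m = ((1683 - 358)² + 126644) + 116095837160/689019 = (1325² + 126644) + 116095837160/689019 = (1755625 + 126644) + 116095837160/689019 = 1882269 + 116095837160/689019 = 1413014941271/689019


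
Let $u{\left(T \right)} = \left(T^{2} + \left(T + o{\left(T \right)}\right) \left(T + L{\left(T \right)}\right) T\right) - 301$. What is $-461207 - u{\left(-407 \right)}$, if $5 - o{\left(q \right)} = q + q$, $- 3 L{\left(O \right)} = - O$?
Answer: $- \frac{274869217}{3} \approx -9.1623 \cdot 10^{7}$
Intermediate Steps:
$L{\left(O \right)} = \frac{O}{3}$ ($L{\left(O \right)} = - \frac{\left(-1\right) O}{3} = \frac{O}{3}$)
$o{\left(q \right)} = 5 - 2 q$ ($o{\left(q \right)} = 5 - \left(q + q\right) = 5 - 2 q$)
$u{\left(T \right)} = -301 + T^{2} + \frac{4 T^{2} \left(5 - T\right)}{3}$ ($u{\left(T \right)} = \left(T^{2} + \left(T - \left(-5 + 2 T\right)\right) \left(T + \frac{T}{3}\right) T\right) - 301 = \left(T^{2} + \left(5 - T\right) \frac{4 T}{3} T\right) - 301 = \left(T^{2} + \frac{4 T \left(5 - T\right)}{3} T\right) - 301 = \left(T^{2} + \frac{4 T^{2} \left(5 - T\right)}{3}\right) - 301 = -301 + T^{2} + \frac{4 T^{2} \left(5 - T\right)}{3}$)
$-461207 - u{\left(-407 \right)} = -461207 - \left(-301 - \frac{4 \left(-407\right)^{3}}{3} + \frac{23 \left(-407\right)^{2}}{3}\right) = -461207 - \left(-301 - - \frac{269676572}{3} + \frac{23}{3} \cdot 165649\right) = -461207 - \left(-301 + \frac{269676572}{3} + \frac{3809927}{3}\right) = -461207 - \frac{273485596}{3} = - \frac{274869217}{3}$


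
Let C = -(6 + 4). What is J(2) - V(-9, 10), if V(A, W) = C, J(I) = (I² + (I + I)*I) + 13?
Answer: 35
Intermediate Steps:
J(I) = 13 + 3*I² (J(I) = (I² + (2*I)*I) + 13 = (I² + 2*I²) + 13 = 3*I² + 13 = 13 + 3*I²)
C = -10 (C = -1*10 = -10)
V(A, W) = -10
J(2) - V(-9, 10) = (13 + 3*2²) - 1*(-10) = (13 + 3*4) + 10 = (13 + 12) + 10 = 25 + 10 = 35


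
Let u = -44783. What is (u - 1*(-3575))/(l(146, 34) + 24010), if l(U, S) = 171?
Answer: -41208/24181 ≈ -1.7041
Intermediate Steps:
(u - 1*(-3575))/(l(146, 34) + 24010) = (-44783 - 1*(-3575))/(171 + 24010) = (-44783 + 3575)/24181 = -41208*1/24181 = -41208/24181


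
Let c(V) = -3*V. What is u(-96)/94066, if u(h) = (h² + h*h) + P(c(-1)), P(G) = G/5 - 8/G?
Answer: 276449/1410990 ≈ 0.19593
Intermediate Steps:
P(G) = -8/G + G/5 (P(G) = G*(⅕) - 8/G = G/5 - 8/G = -8/G + G/5)
u(h) = -31/15 + 2*h² (u(h) = (h² + h*h) + (-8/((-3*(-1))) + (-3*(-1))/5) = (h² + h²) + (-8/3 + (⅕)*3) = 2*h² + (-8*⅓ + ⅗) = 2*h² + (-8/3 + ⅗) = 2*h² - 31/15 = -31/15 + 2*h²)
u(-96)/94066 = (-31/15 + 2*(-96)²)/94066 = (-31/15 + 2*9216)*(1/94066) = (-31/15 + 18432)*(1/94066) = (276449/15)*(1/94066) = 276449/1410990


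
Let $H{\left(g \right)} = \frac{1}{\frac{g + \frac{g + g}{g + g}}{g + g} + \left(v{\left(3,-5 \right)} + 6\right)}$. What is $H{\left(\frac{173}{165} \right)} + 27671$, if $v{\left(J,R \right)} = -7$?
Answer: $\frac{110511}{4} \approx 27628.0$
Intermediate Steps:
$H{\left(g \right)} = \frac{1}{-1 + \frac{1 + g}{2 g}}$ ($H{\left(g \right)} = \frac{1}{\frac{g + \frac{g + g}{g + g}}{g + g} + \left(-7 + 6\right)} = \frac{1}{\frac{g + \frac{2 g}{2 g}}{2 g} - 1} = \frac{1}{\left(g + 2 g \frac{1}{2 g}\right) \frac{1}{2 g} - 1} = \frac{1}{\left(g + 1\right) \frac{1}{2 g} - 1} = \frac{1}{\left(1 + g\right) \frac{1}{2 g} - 1} = \frac{1}{\frac{1 + g}{2 g} - 1} = \frac{1}{-1 + \frac{1 + g}{2 g}}$)
$H{\left(\frac{173}{165} \right)} + 27671 = \frac{2 \cdot \frac{173}{165}}{1 - \frac{173}{165}} + 27671 = \frac{2 \cdot 173 \cdot \frac{1}{165}}{1 - 173 \cdot \frac{1}{165}} + 27671 = 2 \cdot \frac{173}{165} \frac{1}{1 - \frac{173}{165}} + 27671 = 2 \cdot \frac{173}{165} \frac{1}{- \frac{8}{165}} + 27671 = 2 \cdot \frac{173}{165} \left(- \frac{165}{8}\right) + 27671 = - \frac{173}{4} + 27671 = \frac{110511}{4}$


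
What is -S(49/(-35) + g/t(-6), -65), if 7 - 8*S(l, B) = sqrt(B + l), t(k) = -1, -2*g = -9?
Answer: -7/8 + I*sqrt(7090)/80 ≈ -0.875 + 1.0525*I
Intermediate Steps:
g = 9/2 (g = -1/2*(-9) = 9/2 ≈ 4.5000)
S(l, B) = 7/8 - sqrt(B + l)/8
-S(49/(-35) + g/t(-6), -65) = -(7/8 - sqrt(-65 + (49/(-35) + (9/2)/(-1)))/8) = -(7/8 - sqrt(-65 + (49*(-1/35) + (9/2)*(-1)))/8) = -(7/8 - sqrt(-65 + (-7/5 - 9/2))/8) = -(7/8 - sqrt(-65 - 59/10)/8) = -(7/8 - I*sqrt(7090)/80) = -7/8 + I*sqrt(7090)/80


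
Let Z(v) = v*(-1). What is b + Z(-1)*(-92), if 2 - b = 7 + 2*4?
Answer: -105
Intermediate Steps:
b = -13 (b = 2 - (7 + 2*4) = 2 - (7 + 8) = 2 - 1*15 = 2 - 15 = -13)
Z(v) = -v
b + Z(-1)*(-92) = -13 - 1*(-1)*(-92) = -13 + 1*(-92) = -13 - 92 = -105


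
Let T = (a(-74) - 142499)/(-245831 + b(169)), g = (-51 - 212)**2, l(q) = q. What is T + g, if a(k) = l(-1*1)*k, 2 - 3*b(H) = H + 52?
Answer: 5669692067/81968 ≈ 69170.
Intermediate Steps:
b(H) = -50/3 - H/3 (b(H) = 2/3 - (H + 52)/3 = 2/3 - (52 + H)/3 = 2/3 + (-52/3 - H/3) = -50/3 - H/3)
a(k) = -k (a(k) = (-1*1)*k = -k)
g = 69169 (g = (-263)**2 = 69169)
T = 47475/81968 (T = (-1*(-74) - 142499)/(-245831 + (-50/3 - 1/3*169)) = (74 - 142499)/(-245831 + (-50/3 - 169/3)) = -142425/(-245831 - 73) = -142425/(-245904) = -142425*(-1/245904) = 47475/81968 ≈ 0.57919)
T + g = 47475/81968 + 69169 = 5669692067/81968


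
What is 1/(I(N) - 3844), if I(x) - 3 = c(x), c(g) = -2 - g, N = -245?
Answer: -1/3598 ≈ -0.00027793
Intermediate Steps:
I(x) = 1 - x (I(x) = 3 + (-2 - x) = 1 - x)
1/(I(N) - 3844) = 1/((1 - 1*(-245)) - 3844) = 1/((1 + 245) - 3844) = 1/(246 - 3844) = 1/(-3598) = -1/3598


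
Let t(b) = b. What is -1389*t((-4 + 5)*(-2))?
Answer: 2778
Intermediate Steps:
-1389*t((-4 + 5)*(-2)) = -1389*(-4 + 5)*(-2) = -1389*(-2) = 2778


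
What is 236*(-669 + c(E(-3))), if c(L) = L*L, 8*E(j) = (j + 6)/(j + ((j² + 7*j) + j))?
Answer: -90941125/576 ≈ -1.5788e+5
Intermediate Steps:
E(j) = (6 + j)/(8*(j² + 9*j)) (E(j) = ((j + 6)/(j + ((j² + 7*j) + j)))/8 = ((6 + j)/(j + (j² + 8*j)))/8 = ((6 + j)/(j² + 9*j))/8 = (6 + j)/(8*(j² + 9*j)))
c(L) = L²
236*(-669 + c(E(-3))) = 236*(-669 + ((⅛)*(6 - 3)/(-3*(9 - 3)))²) = 236*(-669 + ((⅛)*(-⅓)*3/6)²) = 236*(-669 + ((⅛)*(-⅓)*(⅙)*3)²) = 236*(-669 + (-1/48)²) = 236*(-669 + 1/2304) = 236*(-1541375/2304) = -90941125/576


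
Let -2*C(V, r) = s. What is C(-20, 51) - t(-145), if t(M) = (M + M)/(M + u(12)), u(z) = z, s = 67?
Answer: -9491/266 ≈ -35.680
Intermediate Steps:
C(V, r) = -67/2 (C(V, r) = -½*67 = -67/2)
t(M) = 2*M/(12 + M) (t(M) = (M + M)/(M + 12) = (2*M)/(12 + M) = 2*M/(12 + M))
C(-20, 51) - t(-145) = -67/2 - 2*(-145)/(12 - 145) = -67/2 - 2*(-145)/(-133) = -67/2 - 2*(-145)*(-1)/133 = -67/2 - 1*290/133 = -67/2 - 290/133 = -9491/266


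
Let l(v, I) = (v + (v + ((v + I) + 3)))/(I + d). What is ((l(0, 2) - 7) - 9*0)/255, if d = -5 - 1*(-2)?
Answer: -4/85 ≈ -0.047059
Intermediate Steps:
d = -3 (d = -5 + 2 = -3)
l(v, I) = (3 + I + 3*v)/(-3 + I) (l(v, I) = (v + (v + ((v + I) + 3)))/(I - 3) = (v + (v + ((I + v) + 3)))/(-3 + I) = (v + (v + (3 + I + v)))/(-3 + I) = (v + (3 + I + 2*v))/(-3 + I) = (3 + I + 3*v)/(-3 + I))
((l(0, 2) - 7) - 9*0)/255 = (((3 + 2 + 3*0)/(-3 + 2) - 7) - 9*0)/255 = (((3 + 2 + 0)/(-1) - 7) + 0)*(1/255) = ((-1*5 - 7) + 0)*(1/255) = ((-5 - 7) + 0)*(1/255) = (-12 + 0)*(1/255) = -12*1/255 = -4/85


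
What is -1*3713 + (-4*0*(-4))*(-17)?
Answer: -3713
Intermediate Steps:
-1*3713 + (-4*0*(-4))*(-17) = -3713 + (0*(-4))*(-17) = -3713 + 0*(-17) = -3713 + 0 = -3713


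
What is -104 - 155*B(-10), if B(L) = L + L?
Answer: 2996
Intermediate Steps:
B(L) = 2*L
-104 - 155*B(-10) = -104 - 310*(-10) = -104 - 155*(-20) = -104 + 3100 = 2996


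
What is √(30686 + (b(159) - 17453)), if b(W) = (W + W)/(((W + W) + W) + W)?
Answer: √52934/2 ≈ 115.04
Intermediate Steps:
b(W) = ½ (b(W) = (2*W)/((2*W + W) + W) = (2*W)/(3*W + W) = (2*W)/((4*W)) = (2*W)*(1/(4*W)) = ½)
√(30686 + (b(159) - 17453)) = √(30686 + (½ - 17453)) = √(30686 - 34905/2) = √(26467/2) = √52934/2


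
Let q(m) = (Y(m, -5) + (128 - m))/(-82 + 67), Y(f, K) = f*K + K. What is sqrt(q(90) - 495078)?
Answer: I*sqrt(12376255)/5 ≈ 703.6*I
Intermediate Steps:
Y(f, K) = K + K*f (Y(f, K) = K*f + K = K + K*f)
q(m) = -41/5 + 2*m/5 (q(m) = (-5*(1 + m) + (128 - m))/(-82 + 67) = ((-5 - 5*m) + (128 - m))/(-15) = (123 - 6*m)*(-1/15) = -41/5 + 2*m/5)
sqrt(q(90) - 495078) = sqrt((-41/5 + (2/5)*90) - 495078) = sqrt((-41/5 + 36) - 495078) = sqrt(139/5 - 495078) = sqrt(-2475251/5) = I*sqrt(12376255)/5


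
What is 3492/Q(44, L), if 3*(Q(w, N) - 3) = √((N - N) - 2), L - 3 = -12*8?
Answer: 94284/83 - 10476*I*√2/83 ≈ 1136.0 - 178.5*I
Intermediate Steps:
L = -93 (L = 3 - 12*8 = 3 - 96 = -93)
Q(w, N) = 3 + I*√2/3 (Q(w, N) = 3 + √((N - N) - 2)/3 = 3 + √(0 - 2)/3 = 3 + √(-2)/3 = 3 + (I*√2)/3 = 3 + I*√2/3)
3492/Q(44, L) = 3492/(3 + I*√2/3)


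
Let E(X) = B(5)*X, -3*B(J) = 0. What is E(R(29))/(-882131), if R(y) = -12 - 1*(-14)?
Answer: 0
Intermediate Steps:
R(y) = 2 (R(y) = -12 + 14 = 2)
B(J) = 0 (B(J) = -⅓*0 = 0)
E(X) = 0 (E(X) = 0*X = 0)
E(R(29))/(-882131) = 0/(-882131) = 0*(-1/882131) = 0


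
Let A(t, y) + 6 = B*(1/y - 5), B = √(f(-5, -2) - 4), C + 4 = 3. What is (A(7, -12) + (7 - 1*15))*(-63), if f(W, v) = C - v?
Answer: 882 + 1281*I*√3/4 ≈ 882.0 + 554.69*I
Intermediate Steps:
C = -1 (C = -4 + 3 = -1)
f(W, v) = -1 - v
B = I*√3 (B = √((-1 - 1*(-2)) - 4) = √((-1 + 2) - 4) = √(1 - 4) = √(-3) = I*√3 ≈ 1.732*I)
A(t, y) = -6 + I*√3*(-5 + 1/y) (A(t, y) = -6 + (I*√3)*(1/y - 5) = -6 + (I*√3)*(-5 + 1/y) = -6 + I*√3*(-5 + 1/y))
(A(7, -12) + (7 - 1*15))*(-63) = ((-6 - 5*I*√3 + I*√3/(-12)) + (7 - 1*15))*(-63) = ((-6 - 5*I*√3 + I*√3*(-1/12)) + (7 - 15))*(-63) = ((-6 - 5*I*√3 - I*√3/12) - 8)*(-63) = ((-6 - 61*I*√3/12) - 8)*(-63) = (-14 - 61*I*√3/12)*(-63) = 882 + 1281*I*√3/4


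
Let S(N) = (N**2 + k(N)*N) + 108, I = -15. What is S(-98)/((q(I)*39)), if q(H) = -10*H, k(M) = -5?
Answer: 5101/2925 ≈ 1.7439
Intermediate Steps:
S(N) = 108 + N**2 - 5*N (S(N) = (N**2 - 5*N) + 108 = 108 + N**2 - 5*N)
S(-98)/((q(I)*39)) = (108 + (-98)**2 - 5*(-98))/((-10*(-15)*39)) = (108 + 9604 + 490)/((150*39)) = 10202/5850 = 10202*(1/5850) = 5101/2925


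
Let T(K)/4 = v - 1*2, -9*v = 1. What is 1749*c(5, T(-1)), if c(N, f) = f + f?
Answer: -88616/3 ≈ -29539.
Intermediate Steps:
v = -⅑ (v = -⅑*1 = -⅑ ≈ -0.11111)
T(K) = -76/9 (T(K) = 4*(-⅑ - 1*2) = 4*(-⅑ - 2) = 4*(-19/9) = -76/9)
c(N, f) = 2*f
1749*c(5, T(-1)) = 1749*(2*(-76/9)) = 1749*(-152/9) = -88616/3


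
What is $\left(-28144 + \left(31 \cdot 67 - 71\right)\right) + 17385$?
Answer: $-8753$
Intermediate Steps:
$\left(-28144 + \left(31 \cdot 67 - 71\right)\right) + 17385 = \left(-28144 + \left(2077 - 71\right)\right) + 17385 = \left(-28144 + 2006\right) + 17385 = -26138 + 17385 = -8753$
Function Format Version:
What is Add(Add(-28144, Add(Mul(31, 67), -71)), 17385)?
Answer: -8753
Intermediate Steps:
Add(Add(-28144, Add(Mul(31, 67), -71)), 17385) = Add(Add(-28144, Add(2077, -71)), 17385) = Add(Add(-28144, 2006), 17385) = Add(-26138, 17385) = -8753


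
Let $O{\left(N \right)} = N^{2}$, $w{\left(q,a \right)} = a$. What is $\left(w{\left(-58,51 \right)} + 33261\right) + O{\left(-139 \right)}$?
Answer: $52633$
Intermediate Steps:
$\left(w{\left(-58,51 \right)} + 33261\right) + O{\left(-139 \right)} = \left(51 + 33261\right) + \left(-139\right)^{2} = 33312 + 19321 = 52633$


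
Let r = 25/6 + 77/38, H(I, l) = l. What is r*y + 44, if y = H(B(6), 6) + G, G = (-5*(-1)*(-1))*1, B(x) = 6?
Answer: 2861/57 ≈ 50.193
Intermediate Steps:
G = -5 (G = (5*(-1))*1 = -5*1 = -5)
r = 353/57 (r = 25*(1/6) + 77*(1/38) = 25/6 + 77/38 = 353/57 ≈ 6.1930)
y = 1 (y = 6 - 5 = 1)
r*y + 44 = (353/57)*1 + 44 = 353/57 + 44 = 2861/57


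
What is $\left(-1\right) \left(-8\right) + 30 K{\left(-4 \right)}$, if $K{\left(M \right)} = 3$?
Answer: $98$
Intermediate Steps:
$\left(-1\right) \left(-8\right) + 30 K{\left(-4 \right)} = \left(-1\right) \left(-8\right) + 30 \cdot 3 = 8 + 90 = 98$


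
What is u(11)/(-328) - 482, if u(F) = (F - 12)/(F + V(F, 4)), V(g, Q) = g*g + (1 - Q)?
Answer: -20394383/42312 ≈ -482.00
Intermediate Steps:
V(g, Q) = 1 + g**2 - Q (V(g, Q) = g**2 + (1 - Q) = 1 + g**2 - Q)
u(F) = (-12 + F)/(-3 + F + F**2) (u(F) = (F - 12)/(F + (1 + F**2 - 1*4)) = (-12 + F)/(F + (1 + F**2 - 4)) = (-12 + F)/(F + (-3 + F**2)) = (-12 + F)/(-3 + F + F**2))
u(11)/(-328) - 482 = ((-12 + 11)/(-3 + 11 + 11**2))/(-328) - 482 = (-1/(-3 + 11 + 121))*(-1/328) - 482 = (-1/129)*(-1/328) - 482 = ((1/129)*(-1))*(-1/328) - 482 = -1/129*(-1/328) - 482 = 1/42312 - 482 = -20394383/42312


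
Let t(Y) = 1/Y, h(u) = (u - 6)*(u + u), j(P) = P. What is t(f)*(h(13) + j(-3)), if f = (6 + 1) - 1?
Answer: 179/6 ≈ 29.833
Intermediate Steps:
f = 6 (f = 7 - 1 = 6)
h(u) = 2*u*(-6 + u) (h(u) = (-6 + u)*(2*u) = 2*u*(-6 + u))
t(Y) = 1/Y
t(f)*(h(13) + j(-3)) = (2*13*(-6 + 13) - 3)/6 = (2*13*7 - 3)/6 = (182 - 3)/6 = (⅙)*179 = 179/6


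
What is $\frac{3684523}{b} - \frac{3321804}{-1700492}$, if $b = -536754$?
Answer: $- \frac{1120627575275}{228186470742} \approx -4.911$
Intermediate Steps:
$\frac{3684523}{b} - \frac{3321804}{-1700492} = \frac{3684523}{-536754} - \frac{3321804}{-1700492} = 3684523 \left(- \frac{1}{536754}\right) - - \frac{830451}{425123} = - \frac{3684523}{536754} + \frac{830451}{425123} = - \frac{1120627575275}{228186470742}$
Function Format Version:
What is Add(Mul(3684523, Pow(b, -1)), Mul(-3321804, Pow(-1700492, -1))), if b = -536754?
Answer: Rational(-1120627575275, 228186470742) ≈ -4.9110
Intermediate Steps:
Add(Mul(3684523, Pow(b, -1)), Mul(-3321804, Pow(-1700492, -1))) = Add(Mul(3684523, Pow(-536754, -1)), Mul(-3321804, Pow(-1700492, -1))) = Add(Mul(3684523, Rational(-1, 536754)), Mul(-3321804, Rational(-1, 1700492))) = Add(Rational(-3684523, 536754), Rational(830451, 425123)) = Rational(-1120627575275, 228186470742)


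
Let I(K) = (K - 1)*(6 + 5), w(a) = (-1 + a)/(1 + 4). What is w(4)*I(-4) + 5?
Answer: -28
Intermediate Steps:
w(a) = -⅕ + a/5 (w(a) = (-1 + a)/5 = (-1 + a)*(⅕) = -⅕ + a/5)
I(K) = -11 + 11*K (I(K) = (-1 + K)*11 = -11 + 11*K)
w(4)*I(-4) + 5 = (-⅕ + (⅕)*4)*(-11 + 11*(-4)) + 5 = (-⅕ + ⅘)*(-11 - 44) + 5 = (⅗)*(-55) + 5 = -33 + 5 = -28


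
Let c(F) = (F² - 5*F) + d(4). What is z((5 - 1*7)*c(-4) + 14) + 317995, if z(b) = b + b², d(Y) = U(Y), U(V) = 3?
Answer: 322027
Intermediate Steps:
d(Y) = 3
c(F) = 3 + F² - 5*F (c(F) = (F² - 5*F) + 3 = 3 + F² - 5*F)
z((5 - 1*7)*c(-4) + 14) + 317995 = ((5 - 1*7)*(3 + (-4)² - 5*(-4)) + 14)*(1 + ((5 - 1*7)*(3 + (-4)² - 5*(-4)) + 14)) + 317995 = ((5 - 7)*(3 + 16 + 20) + 14)*(1 + ((5 - 7)*(3 + 16 + 20) + 14)) + 317995 = (-2*39 + 14)*(1 + (-2*39 + 14)) + 317995 = (-78 + 14)*(1 + (-78 + 14)) + 317995 = -64*(1 - 64) + 317995 = -64*(-63) + 317995 = 4032 + 317995 = 322027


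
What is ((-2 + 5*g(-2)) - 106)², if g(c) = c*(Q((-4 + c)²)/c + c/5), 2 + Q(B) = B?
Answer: 4356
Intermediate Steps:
Q(B) = -2 + B
g(c) = c*(c/5 + (-2 + (-4 + c)²)/c) (g(c) = c*((-2 + (-4 + c)²)/c + c/5) = c*(c/5 + (-2 + (-4 + c)²)/c))
((-2 + 5*g(-2)) - 106)² = ((-2 + 5*(14 - 8*(-2) + (6/5)*(-2)²)) - 106)² = ((-2 + 5*(14 + 16 + (6/5)*4)) - 106)² = ((-2 + 5*(14 + 16 + 24/5)) - 106)² = ((-2 + 5*(174/5)) - 106)² = ((-2 + 174) - 106)² = (172 - 106)² = 66² = 4356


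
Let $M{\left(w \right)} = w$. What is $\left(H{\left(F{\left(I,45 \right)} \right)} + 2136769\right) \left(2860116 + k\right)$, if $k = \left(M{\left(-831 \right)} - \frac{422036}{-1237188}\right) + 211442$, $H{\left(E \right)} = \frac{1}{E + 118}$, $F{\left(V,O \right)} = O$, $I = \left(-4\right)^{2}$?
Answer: $\frac{330797442718821944944}{50415411} \approx 6.5614 \cdot 10^{12}$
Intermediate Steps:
$I = 16$
$H{\left(E \right)} = \frac{1}{118 + E}$
$k = \frac{65141455976}{309297}$ ($k = \left(-831 - \frac{422036}{-1237188}\right) + 211442 = \left(-831 - - \frac{105509}{309297}\right) + 211442 = \left(-831 + \frac{105509}{309297}\right) + 211442 = - \frac{256920298}{309297} + 211442 = \frac{65141455976}{309297} \approx 2.1061 \cdot 10^{5}$)
$\left(H{\left(F{\left(I,45 \right)} \right)} + 2136769\right) \left(2860116 + k\right) = \left(\frac{1}{118 + 45} + 2136769\right) \left(2860116 + \frac{65141455976}{309297}\right) = \left(\frac{1}{163} + 2136769\right) \frac{949766754428}{309297} = \frac{348293348}{163} \cdot \frac{949766754428}{309297} = \frac{330797442718821944944}{50415411}$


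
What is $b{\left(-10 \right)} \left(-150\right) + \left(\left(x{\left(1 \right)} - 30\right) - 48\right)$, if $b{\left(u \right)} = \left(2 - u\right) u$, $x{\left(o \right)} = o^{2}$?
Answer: $17923$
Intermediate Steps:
$b{\left(u \right)} = u \left(2 - u\right)$
$b{\left(-10 \right)} \left(-150\right) + \left(\left(x{\left(1 \right)} - 30\right) - 48\right) = - 10 \left(2 - -10\right) \left(-150\right) - \left(78 - 1\right) = - 10 \left(2 + 10\right) \left(-150\right) + \left(\left(1 - 30\right) - 48\right) = \left(-10\right) 12 \left(-150\right) - 77 = \left(-120\right) \left(-150\right) - 77 = 18000 - 77 = 17923$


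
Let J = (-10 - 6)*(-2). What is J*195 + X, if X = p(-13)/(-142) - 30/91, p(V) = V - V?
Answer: 567810/91 ≈ 6239.7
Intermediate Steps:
p(V) = 0
J = 32 (J = -16*(-2) = 32)
X = -30/91 (X = 0/(-142) - 30/91 = 0*(-1/142) - 30*1/91 = 0 - 30/91 = -30/91 ≈ -0.32967)
J*195 + X = 32*195 - 30/91 = 6240 - 30/91 = 567810/91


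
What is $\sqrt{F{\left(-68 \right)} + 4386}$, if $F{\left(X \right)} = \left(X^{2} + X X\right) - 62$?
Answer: $6 \sqrt{377} \approx 116.5$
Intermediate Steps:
$F{\left(X \right)} = -62 + 2 X^{2}$ ($F{\left(X \right)} = \left(X^{2} + X^{2}\right) - 62 = 2 X^{2} - 62 = -62 + 2 X^{2}$)
$\sqrt{F{\left(-68 \right)} + 4386} = \sqrt{\left(-62 + 2 \left(-68\right)^{2}\right) + 4386} = \sqrt{\left(-62 + 2 \cdot 4624\right) + 4386} = \sqrt{\left(-62 + 9248\right) + 4386} = \sqrt{9186 + 4386} = \sqrt{13572} = 6 \sqrt{377}$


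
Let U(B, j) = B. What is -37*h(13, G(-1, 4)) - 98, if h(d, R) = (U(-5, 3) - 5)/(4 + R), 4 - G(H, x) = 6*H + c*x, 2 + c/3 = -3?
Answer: -93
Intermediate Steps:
c = -15 (c = -6 + 3*(-3) = -6 - 9 = -15)
G(H, x) = 4 - 6*H + 15*x (G(H, x) = 4 - (6*H - 15*x) = 4 - (-15*x + 6*H) = 4 + (-6*H + 15*x) = 4 - 6*H + 15*x)
h(d, R) = -10/(4 + R) (h(d, R) = (-5 - 5)/(4 + R) = -10/(4 + R))
-37*h(13, G(-1, 4)) - 98 = -(-370)/(4 + (4 - 6*(-1) + 15*4)) - 98 = -(-370)/(4 + (4 + 6 + 60)) - 98 = -(-370)/(4 + 70) - 98 = -(-370)/74 - 98 = -37*(-5/37) - 98 = 5 - 98 = -93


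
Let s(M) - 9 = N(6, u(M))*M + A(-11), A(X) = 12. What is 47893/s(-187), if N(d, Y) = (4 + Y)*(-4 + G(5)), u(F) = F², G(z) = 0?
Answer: 47893/26159825 ≈ 0.0018308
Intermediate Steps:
N(d, Y) = -16 - 4*Y (N(d, Y) = (4 + Y)*(-4 + 0) = (4 + Y)*(-4) = -16 - 4*Y)
s(M) = 21 + M*(-16 - 4*M²) (s(M) = 9 + ((-16 - 4*M²)*M + 12) = 9 + (M*(-16 - 4*M²) + 12) = 9 + (12 + M*(-16 - 4*M²)) = 21 + M*(-16 - 4*M²))
47893/s(-187) = 47893/(21 - 4*(-187)*(4 + (-187)²)) = 47893/(21 - 4*(-187)*(4 + 34969)) = 47893/(21 - 4*(-187)*34973) = 47893/(21 + 26159804) = 47893/26159825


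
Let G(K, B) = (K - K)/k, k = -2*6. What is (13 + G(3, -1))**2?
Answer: 169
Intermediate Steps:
k = -12
G(K, B) = 0 (G(K, B) = (K - K)/(-12) = 0*(-1/12) = 0)
(13 + G(3, -1))**2 = (13 + 0)**2 = 13**2 = 169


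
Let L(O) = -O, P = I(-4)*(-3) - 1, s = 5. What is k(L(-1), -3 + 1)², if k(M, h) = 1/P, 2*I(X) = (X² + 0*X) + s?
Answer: 4/4225 ≈ 0.00094675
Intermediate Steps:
I(X) = 5/2 + X²/2 (I(X) = ((X² + 0*X) + 5)/2 = ((X² + 0) + 5)/2 = (X² + 5)/2 = (5 + X²)/2 = 5/2 + X²/2)
P = -65/2 (P = (5/2 + (½)*(-4)²)*(-3) - 1 = (5/2 + (½)*16)*(-3) - 1 = (5/2 + 8)*(-3) - 1 = (21/2)*(-3) - 1 = -63/2 - 1 = -65/2 ≈ -32.500)
k(M, h) = -2/65 (k(M, h) = 1/(-65/2) = -2/65)
k(L(-1), -3 + 1)² = (-2/65)² = 4/4225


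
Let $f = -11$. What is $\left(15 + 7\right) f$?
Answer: $-242$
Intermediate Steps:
$\left(15 + 7\right) f = \left(15 + 7\right) \left(-11\right) = 22 \left(-11\right) = -242$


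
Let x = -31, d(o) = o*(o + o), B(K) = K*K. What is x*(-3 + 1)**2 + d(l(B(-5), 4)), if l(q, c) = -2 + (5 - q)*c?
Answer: 13324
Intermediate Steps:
B(K) = K**2
l(q, c) = -2 + c*(5 - q)
d(o) = 2*o**2 (d(o) = o*(2*o) = 2*o**2)
x*(-3 + 1)**2 + d(l(B(-5), 4)) = -31*(-3 + 1)**2 + 2*(-2 + 5*4 - 1*4*(-5)**2)**2 = -31*(-2)**2 + 2*(-2 + 20 - 1*4*25)**2 = -31*4 + 2*(-2 + 20 - 100)**2 = -124 + 2*(-82)**2 = -124 + 2*6724 = -124 + 13448 = 13324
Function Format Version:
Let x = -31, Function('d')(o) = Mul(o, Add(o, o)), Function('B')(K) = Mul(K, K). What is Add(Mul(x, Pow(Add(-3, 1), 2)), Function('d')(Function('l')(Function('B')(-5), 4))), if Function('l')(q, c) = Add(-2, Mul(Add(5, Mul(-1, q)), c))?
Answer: 13324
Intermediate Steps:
Function('B')(K) = Pow(K, 2)
Function('l')(q, c) = Add(-2, Mul(c, Add(5, Mul(-1, q))))
Function('d')(o) = Mul(2, Pow(o, 2)) (Function('d')(o) = Mul(o, Mul(2, o)) = Mul(2, Pow(o, 2)))
Add(Mul(x, Pow(Add(-3, 1), 2)), Function('d')(Function('l')(Function('B')(-5), 4))) = Add(Mul(-31, Pow(Add(-3, 1), 2)), Mul(2, Pow(Add(-2, Mul(5, 4), Mul(-1, 4, Pow(-5, 2))), 2))) = Add(Mul(-31, Pow(-2, 2)), Mul(2, Pow(Add(-2, 20, Mul(-1, 4, 25)), 2))) = Add(Mul(-31, 4), Mul(2, Pow(Add(-2, 20, -100), 2))) = Add(-124, Mul(2, Pow(-82, 2))) = Add(-124, Mul(2, 6724)) = Add(-124, 13448) = 13324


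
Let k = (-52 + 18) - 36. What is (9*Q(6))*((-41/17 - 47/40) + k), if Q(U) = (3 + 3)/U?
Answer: -450351/680 ≈ -662.28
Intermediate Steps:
Q(U) = 6/U
k = -70 (k = -34 - 36 = -70)
(9*Q(6))*((-41/17 - 47/40) + k) = (9*(6/6))*((-41/17 - 47/40) - 70) = (9*(6*(⅙)))*((-41*1/17 - 47*1/40) - 70) = (9*1)*((-41/17 - 47/40) - 70) = 9*(-2439/680 - 70) = 9*(-50039/680) = -450351/680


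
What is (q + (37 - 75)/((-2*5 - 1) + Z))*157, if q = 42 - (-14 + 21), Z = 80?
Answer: 373189/69 ≈ 5408.5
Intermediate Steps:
q = 35 (q = 42 - 1*7 = 42 - 7 = 35)
(q + (37 - 75)/((-2*5 - 1) + Z))*157 = (35 + (37 - 75)/((-2*5 - 1) + 80))*157 = (35 - 38/((-10 - 1) + 80))*157 = (35 - 38/(-11 + 80))*157 = (35 - 38/69)*157 = (2377/69)*157 = 373189/69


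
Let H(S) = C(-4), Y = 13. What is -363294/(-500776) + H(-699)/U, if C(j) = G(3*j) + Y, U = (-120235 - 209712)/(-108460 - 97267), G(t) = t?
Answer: 111445454785/82614769436 ≈ 1.3490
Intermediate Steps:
U = 329947/205727 (U = -329947/(-205727) = -329947*(-1/205727) = 329947/205727 ≈ 1.6038)
C(j) = 13 + 3*j (C(j) = 3*j + 13 = 13 + 3*j)
H(S) = 1 (H(S) = 13 + 3*(-4) = 13 - 12 = 1)
-363294/(-500776) + H(-699)/U = -363294/(-500776) + 1/(329947/205727) = -363294*(-1/500776) + 1*(205727/329947) = 181647/250388 + 205727/329947 = 111445454785/82614769436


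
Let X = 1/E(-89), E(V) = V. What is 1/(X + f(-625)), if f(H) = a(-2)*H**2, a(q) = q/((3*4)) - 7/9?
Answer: -1602/591015643 ≈ -2.7106e-6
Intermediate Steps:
a(q) = -7/9 + q/12 (a(q) = q/12 - 7*1/9 = q*(1/12) - 7/9 = q/12 - 7/9 = -7/9 + q/12)
f(H) = -17*H**2/18 (f(H) = (-7/9 + (1/12)*(-2))*H**2 = (-7/9 - 1/6)*H**2 = -17*H**2/18)
X = -1/89 (X = 1/(-89) = -1/89 ≈ -0.011236)
1/(X + f(-625)) = 1/(-1/89 - 17/18*(-625)**2) = 1/(-1/89 - 17/18*390625) = 1/(-1/89 - 6640625/18) = 1/(-591015643/1602) = -1602/591015643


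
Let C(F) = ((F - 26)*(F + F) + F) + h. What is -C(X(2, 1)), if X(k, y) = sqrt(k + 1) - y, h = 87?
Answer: -146 + 55*sqrt(3) ≈ -50.737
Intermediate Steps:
X(k, y) = sqrt(1 + k) - y
C(F) = 87 + F + 2*F*(-26 + F) (C(F) = ((F - 26)*(F + F) + F) + 87 = ((-26 + F)*(2*F) + F) + 87 = (2*F*(-26 + F) + F) + 87 = (F + 2*F*(-26 + F)) + 87 = 87 + F + 2*F*(-26 + F))
-C(X(2, 1)) = -(87 - 51*(sqrt(1 + 2) - 1*1) + 2*(sqrt(1 + 2) - 1*1)**2) = -(87 - 51*(sqrt(3) - 1) + 2*(sqrt(3) - 1)**2) = -(87 - 51*(-1 + sqrt(3)) + 2*(-1 + sqrt(3))**2) = -(87 + (51 - 51*sqrt(3)) + 2*(-1 + sqrt(3))**2) = -(138 - 51*sqrt(3) + 2*(-1 + sqrt(3))**2) = -138 - 2*(-1 + sqrt(3))**2 + 51*sqrt(3)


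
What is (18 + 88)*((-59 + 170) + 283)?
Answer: 41764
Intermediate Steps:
(18 + 88)*((-59 + 170) + 283) = 106*(111 + 283) = 106*394 = 41764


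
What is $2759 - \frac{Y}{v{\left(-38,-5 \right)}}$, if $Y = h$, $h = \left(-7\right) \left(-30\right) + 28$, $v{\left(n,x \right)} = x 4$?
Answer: $\frac{27709}{10} \approx 2770.9$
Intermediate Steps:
$v{\left(n,x \right)} = 4 x$
$h = 238$ ($h = 210 + 28 = 238$)
$Y = 238$
$2759 - \frac{Y}{v{\left(-38,-5 \right)}} = 2759 - \frac{238}{4 \left(-5\right)} = 2759 - \frac{238}{-20} = 2759 - 238 \left(- \frac{1}{20}\right) = 2759 - - \frac{119}{10} = 2759 + \frac{119}{10} = \frac{27709}{10}$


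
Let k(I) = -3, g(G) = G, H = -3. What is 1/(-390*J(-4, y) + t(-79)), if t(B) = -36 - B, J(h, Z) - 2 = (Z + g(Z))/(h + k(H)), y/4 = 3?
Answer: 7/4201 ≈ 0.0016663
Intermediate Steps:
y = 12 (y = 4*3 = 12)
J(h, Z) = 2 + 2*Z/(-3 + h) (J(h, Z) = 2 + (Z + Z)/(h - 3) = 2 + (2*Z)/(-3 + h) = 2 + 2*Z/(-3 + h))
1/(-390*J(-4, y) + t(-79)) = 1/(-780*(-3 + 12 - 4)/(-3 - 4) + (-36 - 1*(-79))) = 1/(-780*5/(-7) + (-36 + 79)) = 1/(-780*(-1)*5/7 + 43) = 1/(-390*(-10/7) + 43) = 1/(3900/7 + 43) = 1/(4201/7) = 7/4201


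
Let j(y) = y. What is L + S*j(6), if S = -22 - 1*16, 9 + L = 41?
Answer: -196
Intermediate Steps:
L = 32 (L = -9 + 41 = 32)
S = -38 (S = -22 - 16 = -38)
L + S*j(6) = 32 - 38*6 = 32 - 228 = -196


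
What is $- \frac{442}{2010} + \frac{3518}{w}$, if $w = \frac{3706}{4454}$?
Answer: $\frac{463138201}{109545} \approx 4227.8$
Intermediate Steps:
$w = \frac{109}{131}$ ($w = 3706 \cdot \frac{1}{4454} = \frac{109}{131} \approx 0.83206$)
$- \frac{442}{2010} + \frac{3518}{w} = - \frac{442}{2010} + \frac{3518}{\frac{109}{131}} = \left(-442\right) \frac{1}{2010} + 3518 \cdot \frac{131}{109} = - \frac{221}{1005} + \frac{460858}{109} = \frac{463138201}{109545}$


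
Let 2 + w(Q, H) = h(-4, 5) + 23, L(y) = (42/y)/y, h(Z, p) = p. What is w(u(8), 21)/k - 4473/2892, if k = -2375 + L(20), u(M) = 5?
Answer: -713206489/457879756 ≈ -1.5576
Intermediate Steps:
L(y) = 42/y²
w(Q, H) = 26 (w(Q, H) = -2 + (5 + 23) = -2 + 28 = 26)
k = -474979/200 (k = -2375 + 42/20² = -2375 + 42*(1/400) = -2375 + 21/200 = -474979/200 ≈ -2374.9)
w(u(8), 21)/k - 4473/2892 = 26/(-474979/200) - 4473/2892 = 26*(-200/474979) - 4473*1/2892 = -5200/474979 - 1491/964 = -713206489/457879756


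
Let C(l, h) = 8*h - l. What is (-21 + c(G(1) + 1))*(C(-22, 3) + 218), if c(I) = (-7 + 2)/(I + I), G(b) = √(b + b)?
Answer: -4884 - 660*√2 ≈ -5817.4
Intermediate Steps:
G(b) = √2*√b (G(b) = √(2*b) = √2*√b)
C(l, h) = -l + 8*h
c(I) = -5/(2*I) (c(I) = -5*1/(2*I) = -5/(2*I))
(-21 + c(G(1) + 1))*(C(-22, 3) + 218) = (-21 - 5/(2*(√2*√1 + 1)))*((-1*(-22) + 8*3) + 218) = (-21 - 5/(2*(√2*1 + 1)))*((22 + 24) + 218) = (-21 - 5/(2*(√2 + 1)))*(46 + 218) = (-21 - 5/(2*(1 + √2)))*264 = -5544 - 660/(1 + √2)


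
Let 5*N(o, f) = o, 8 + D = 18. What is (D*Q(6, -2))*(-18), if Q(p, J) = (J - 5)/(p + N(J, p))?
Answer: 225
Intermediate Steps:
D = 10 (D = -8 + 18 = 10)
N(o, f) = o/5
Q(p, J) = (-5 + J)/(p + J/5) (Q(p, J) = (J - 5)/(p + J/5) = (-5 + J)/(p + J/5))
(D*Q(6, -2))*(-18) = (10*(5*(-5 - 2)/(-2 + 5*6)))*(-18) = (10*(5*(-7)/(-2 + 30)))*(-18) = (10*(5*(-7)/28))*(-18) = (10*(5*(1/28)*(-7)))*(-18) = (10*(-5/4))*(-18) = -25/2*(-18) = 225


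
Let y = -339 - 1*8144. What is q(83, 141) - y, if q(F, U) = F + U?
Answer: 8707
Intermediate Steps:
y = -8483 (y = -339 - 8144 = -8483)
q(83, 141) - y = (83 + 141) - 1*(-8483) = 224 + 8483 = 8707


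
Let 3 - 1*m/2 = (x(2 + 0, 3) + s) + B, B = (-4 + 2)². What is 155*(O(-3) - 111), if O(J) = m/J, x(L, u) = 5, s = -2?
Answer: -50375/3 ≈ -16792.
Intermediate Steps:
B = 4 (B = (-2)² = 4)
m = -8 (m = 6 - 2*((5 - 2) + 4) = 6 - 2*(3 + 4) = 6 - 2*7 = 6 - 14 = -8)
O(J) = -8/J
155*(O(-3) - 111) = 155*(-8/(-3) - 111) = 155*(-8*(-⅓) - 111) = 155*(8/3 - 111) = 155*(-325/3) = -50375/3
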